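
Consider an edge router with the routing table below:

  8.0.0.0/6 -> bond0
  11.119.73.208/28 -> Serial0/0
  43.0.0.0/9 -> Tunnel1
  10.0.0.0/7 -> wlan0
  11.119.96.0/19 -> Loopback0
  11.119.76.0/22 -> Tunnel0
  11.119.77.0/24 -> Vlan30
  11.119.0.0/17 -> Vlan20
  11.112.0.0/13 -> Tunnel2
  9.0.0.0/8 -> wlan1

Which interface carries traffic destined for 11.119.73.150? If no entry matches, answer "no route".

Vlan20

Routes whose prefix contains 11.119.73.150:
  8.0.0.0/6 (8.0.0.0 - 11.255.255.255) -> bond0
  10.0.0.0/7 (10.0.0.0 - 11.255.255.255) -> wlan0
  11.112.0.0/13 (11.112.0.0 - 11.119.255.255) -> Tunnel2
  11.119.0.0/17 (11.119.0.0 - 11.119.127.255) -> Vlan20
More-specific entries that do NOT match:
  11.119.73.208/28 (11.119.73.208 - 11.119.73.223) does not contain 11.119.73.150
  11.119.77.0/24 (11.119.77.0 - 11.119.77.255) does not contain 11.119.73.150
  11.119.76.0/22 (11.119.76.0 - 11.119.79.255) does not contain 11.119.73.150
  11.119.96.0/19 (11.119.96.0 - 11.119.127.255) does not contain 11.119.73.150
Longest matching prefix is /17 -> interface Vlan20.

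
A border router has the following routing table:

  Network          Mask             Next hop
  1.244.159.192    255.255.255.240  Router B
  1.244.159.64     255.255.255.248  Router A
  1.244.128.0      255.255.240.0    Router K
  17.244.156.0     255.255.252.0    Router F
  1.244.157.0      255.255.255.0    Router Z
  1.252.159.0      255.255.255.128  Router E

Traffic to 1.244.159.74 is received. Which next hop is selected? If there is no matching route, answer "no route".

No entry's prefix contains 1.244.159.74; there is no default route.

no route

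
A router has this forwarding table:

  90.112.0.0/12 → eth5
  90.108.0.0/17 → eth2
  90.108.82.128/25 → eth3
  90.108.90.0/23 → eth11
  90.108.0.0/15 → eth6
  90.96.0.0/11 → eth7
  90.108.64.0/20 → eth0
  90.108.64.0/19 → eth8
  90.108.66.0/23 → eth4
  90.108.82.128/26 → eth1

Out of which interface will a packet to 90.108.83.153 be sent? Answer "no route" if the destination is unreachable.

Routes whose prefix contains 90.108.83.153:
  90.96.0.0/11 (90.96.0.0 - 90.127.255.255) -> eth7
  90.108.0.0/15 (90.108.0.0 - 90.109.255.255) -> eth6
  90.108.0.0/17 (90.108.0.0 - 90.108.127.255) -> eth2
  90.108.64.0/19 (90.108.64.0 - 90.108.95.255) -> eth8
More-specific entries that do NOT match:
  90.108.82.128/26 (90.108.82.128 - 90.108.82.191) does not contain 90.108.83.153
  90.108.82.128/25 (90.108.82.128 - 90.108.82.255) does not contain 90.108.83.153
  90.108.90.0/23 (90.108.90.0 - 90.108.91.255) does not contain 90.108.83.153
  90.108.66.0/23 (90.108.66.0 - 90.108.67.255) does not contain 90.108.83.153
  90.108.64.0/20 (90.108.64.0 - 90.108.79.255) does not contain 90.108.83.153
Longest matching prefix is /19 -> interface eth8.

eth8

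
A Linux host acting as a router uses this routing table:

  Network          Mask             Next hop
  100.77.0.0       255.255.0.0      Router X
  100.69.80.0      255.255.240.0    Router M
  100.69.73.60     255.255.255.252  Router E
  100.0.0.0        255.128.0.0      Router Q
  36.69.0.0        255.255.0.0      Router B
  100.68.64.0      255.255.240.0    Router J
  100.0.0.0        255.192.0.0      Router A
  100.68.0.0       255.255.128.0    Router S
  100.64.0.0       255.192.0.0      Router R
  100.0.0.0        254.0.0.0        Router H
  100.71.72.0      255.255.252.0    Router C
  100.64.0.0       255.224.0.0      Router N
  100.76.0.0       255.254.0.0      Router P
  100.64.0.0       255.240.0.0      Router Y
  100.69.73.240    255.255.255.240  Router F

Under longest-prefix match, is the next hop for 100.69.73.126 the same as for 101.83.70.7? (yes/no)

no

100.69.73.126: longest match 100.64.0.0/12 -> Router Y
101.83.70.7: longest match 100.0.0.0/7 -> Router H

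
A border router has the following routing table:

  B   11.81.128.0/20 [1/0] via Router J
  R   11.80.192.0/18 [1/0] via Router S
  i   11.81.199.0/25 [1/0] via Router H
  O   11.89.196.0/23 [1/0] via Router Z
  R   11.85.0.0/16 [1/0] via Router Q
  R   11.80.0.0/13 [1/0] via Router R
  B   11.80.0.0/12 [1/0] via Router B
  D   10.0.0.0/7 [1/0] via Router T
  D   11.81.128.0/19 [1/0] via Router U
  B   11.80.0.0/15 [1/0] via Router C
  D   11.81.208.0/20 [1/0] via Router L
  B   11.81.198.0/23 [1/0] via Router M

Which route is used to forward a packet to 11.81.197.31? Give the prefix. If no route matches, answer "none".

Entries matching 11.81.197.31:
  10.0.0.0/7 (10.0.0.0 - 11.255.255.255)
  11.80.0.0/12 (11.80.0.0 - 11.95.255.255)
  11.80.0.0/13 (11.80.0.0 - 11.87.255.255)
  11.80.0.0/15 (11.80.0.0 - 11.81.255.255)
Most specific is 11.80.0.0/15.

11.80.0.0/15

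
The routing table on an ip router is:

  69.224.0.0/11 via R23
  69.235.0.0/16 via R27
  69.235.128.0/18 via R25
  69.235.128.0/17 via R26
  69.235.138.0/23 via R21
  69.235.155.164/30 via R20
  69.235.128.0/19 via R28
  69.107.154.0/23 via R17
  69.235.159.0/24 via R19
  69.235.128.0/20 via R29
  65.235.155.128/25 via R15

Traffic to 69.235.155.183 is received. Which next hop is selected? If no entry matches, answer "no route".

Routes whose prefix contains 69.235.155.183:
  69.224.0.0/11 (69.224.0.0 - 69.255.255.255) -> R23
  69.235.0.0/16 (69.235.0.0 - 69.235.255.255) -> R27
  69.235.128.0/17 (69.235.128.0 - 69.235.255.255) -> R26
  69.235.128.0/18 (69.235.128.0 - 69.235.191.255) -> R25
  69.235.128.0/19 (69.235.128.0 - 69.235.159.255) -> R28
More-specific entries that do NOT match:
  69.235.155.164/30 (69.235.155.164 - 69.235.155.167) does not contain 69.235.155.183
  65.235.155.128/25 (65.235.155.128 - 65.235.155.255) does not contain 69.235.155.183
  69.235.159.0/24 (69.235.159.0 - 69.235.159.255) does not contain 69.235.155.183
  69.235.138.0/23 (69.235.138.0 - 69.235.139.255) does not contain 69.235.155.183
  69.107.154.0/23 (69.107.154.0 - 69.107.155.255) does not contain 69.235.155.183
  69.235.128.0/20 (69.235.128.0 - 69.235.143.255) does not contain 69.235.155.183
Longest matching prefix is /19 -> next hop R28.

R28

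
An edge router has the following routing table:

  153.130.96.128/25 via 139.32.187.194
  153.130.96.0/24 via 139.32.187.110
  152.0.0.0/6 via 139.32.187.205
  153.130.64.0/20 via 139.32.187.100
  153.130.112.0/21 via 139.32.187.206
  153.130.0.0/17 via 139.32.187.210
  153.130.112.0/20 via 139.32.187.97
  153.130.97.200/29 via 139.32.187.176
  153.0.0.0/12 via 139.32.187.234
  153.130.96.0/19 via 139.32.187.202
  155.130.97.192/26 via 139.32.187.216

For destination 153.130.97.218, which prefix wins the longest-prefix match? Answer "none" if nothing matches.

153.130.96.0/19

Entries matching 153.130.97.218:
  152.0.0.0/6 (152.0.0.0 - 155.255.255.255)
  153.130.0.0/17 (153.130.0.0 - 153.130.127.255)
  153.130.96.0/19 (153.130.96.0 - 153.130.127.255)
Most specific is 153.130.96.0/19.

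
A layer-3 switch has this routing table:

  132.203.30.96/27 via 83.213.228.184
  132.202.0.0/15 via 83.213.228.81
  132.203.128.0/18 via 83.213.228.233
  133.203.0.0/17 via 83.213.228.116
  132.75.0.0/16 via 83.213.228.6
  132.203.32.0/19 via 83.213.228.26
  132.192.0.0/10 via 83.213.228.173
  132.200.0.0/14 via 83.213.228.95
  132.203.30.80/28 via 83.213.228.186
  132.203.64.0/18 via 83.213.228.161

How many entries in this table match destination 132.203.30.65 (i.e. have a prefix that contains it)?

3

Prefixes containing 132.203.30.65:
  132.192.0.0/10 (132.192.0.0 - 132.255.255.255)
  132.200.0.0/14 (132.200.0.0 - 132.203.255.255)
  132.202.0.0/15 (132.202.0.0 - 132.203.255.255)
Total matching entries: 3.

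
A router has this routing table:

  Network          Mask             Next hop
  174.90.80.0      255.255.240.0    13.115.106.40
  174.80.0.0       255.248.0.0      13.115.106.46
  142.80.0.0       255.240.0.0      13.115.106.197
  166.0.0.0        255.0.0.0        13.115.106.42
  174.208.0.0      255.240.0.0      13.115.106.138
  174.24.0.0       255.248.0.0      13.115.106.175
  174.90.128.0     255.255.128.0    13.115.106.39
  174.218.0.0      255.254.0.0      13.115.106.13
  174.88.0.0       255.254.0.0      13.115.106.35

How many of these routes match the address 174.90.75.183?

0

No listed prefix contains 174.90.75.183.
Total matching entries: 0.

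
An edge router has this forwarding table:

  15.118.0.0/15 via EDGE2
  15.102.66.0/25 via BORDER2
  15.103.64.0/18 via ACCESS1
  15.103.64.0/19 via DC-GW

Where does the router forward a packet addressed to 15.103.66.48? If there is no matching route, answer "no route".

DC-GW

Routes whose prefix contains 15.103.66.48:
  15.103.64.0/18 (15.103.64.0 - 15.103.127.255) -> ACCESS1
  15.103.64.0/19 (15.103.64.0 - 15.103.95.255) -> DC-GW
More-specific entries that do NOT match:
  15.102.66.0/25 (15.102.66.0 - 15.102.66.127) does not contain 15.103.66.48
Longest matching prefix is /19 -> next hop DC-GW.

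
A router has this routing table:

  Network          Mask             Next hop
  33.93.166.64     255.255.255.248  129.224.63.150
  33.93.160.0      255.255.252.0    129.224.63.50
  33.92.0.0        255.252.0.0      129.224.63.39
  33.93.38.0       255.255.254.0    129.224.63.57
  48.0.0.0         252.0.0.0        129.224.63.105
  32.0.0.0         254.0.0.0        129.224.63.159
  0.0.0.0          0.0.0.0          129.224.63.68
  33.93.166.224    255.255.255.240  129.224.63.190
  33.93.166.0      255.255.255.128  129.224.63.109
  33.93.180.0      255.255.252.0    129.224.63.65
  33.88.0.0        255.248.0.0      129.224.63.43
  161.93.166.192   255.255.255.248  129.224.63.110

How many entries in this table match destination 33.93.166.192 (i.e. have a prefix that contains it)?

Prefixes containing 33.93.166.192:
  0.0.0.0/0 (default, matches everything)
  32.0.0.0/7 (32.0.0.0 - 33.255.255.255)
  33.88.0.0/13 (33.88.0.0 - 33.95.255.255)
  33.92.0.0/14 (33.92.0.0 - 33.95.255.255)
Total matching entries: 4.

4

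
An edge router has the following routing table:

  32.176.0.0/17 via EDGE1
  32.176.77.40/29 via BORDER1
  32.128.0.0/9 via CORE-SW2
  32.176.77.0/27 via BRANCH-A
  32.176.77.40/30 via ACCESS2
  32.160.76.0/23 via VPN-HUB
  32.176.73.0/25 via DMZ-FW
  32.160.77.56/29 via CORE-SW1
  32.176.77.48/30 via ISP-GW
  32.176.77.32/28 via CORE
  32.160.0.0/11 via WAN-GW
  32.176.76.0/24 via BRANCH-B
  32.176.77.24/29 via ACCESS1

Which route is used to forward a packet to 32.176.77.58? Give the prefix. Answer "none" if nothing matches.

Entries matching 32.176.77.58:
  32.128.0.0/9 (32.128.0.0 - 32.255.255.255)
  32.160.0.0/11 (32.160.0.0 - 32.191.255.255)
  32.176.0.0/17 (32.176.0.0 - 32.176.127.255)
Most specific is 32.176.0.0/17.

32.176.0.0/17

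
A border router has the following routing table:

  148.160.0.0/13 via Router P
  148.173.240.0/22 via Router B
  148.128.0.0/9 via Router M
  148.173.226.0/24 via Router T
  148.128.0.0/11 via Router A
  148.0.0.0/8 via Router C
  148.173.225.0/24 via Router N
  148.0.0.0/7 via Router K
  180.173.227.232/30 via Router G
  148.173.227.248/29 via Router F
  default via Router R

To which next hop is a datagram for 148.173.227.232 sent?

Routes whose prefix contains 148.173.227.232:
  0.0.0.0/0 (default, matches everything) -> Router R
  148.0.0.0/7 (148.0.0.0 - 149.255.255.255) -> Router K
  148.0.0.0/8 (148.0.0.0 - 148.255.255.255) -> Router C
  148.128.0.0/9 (148.128.0.0 - 148.255.255.255) -> Router M
More-specific entries that do NOT match:
  180.173.227.232/30 (180.173.227.232 - 180.173.227.235) does not contain 148.173.227.232
  148.173.227.248/29 (148.173.227.248 - 148.173.227.255) does not contain 148.173.227.232
  148.173.226.0/24 (148.173.226.0 - 148.173.226.255) does not contain 148.173.227.232
  148.173.225.0/24 (148.173.225.0 - 148.173.225.255) does not contain 148.173.227.232
  148.173.240.0/22 (148.173.240.0 - 148.173.243.255) does not contain 148.173.227.232
  148.160.0.0/13 (148.160.0.0 - 148.167.255.255) does not contain 148.173.227.232
  148.128.0.0/11 (148.128.0.0 - 148.159.255.255) does not contain 148.173.227.232
Longest matching prefix is /9 -> next hop Router M.

Router M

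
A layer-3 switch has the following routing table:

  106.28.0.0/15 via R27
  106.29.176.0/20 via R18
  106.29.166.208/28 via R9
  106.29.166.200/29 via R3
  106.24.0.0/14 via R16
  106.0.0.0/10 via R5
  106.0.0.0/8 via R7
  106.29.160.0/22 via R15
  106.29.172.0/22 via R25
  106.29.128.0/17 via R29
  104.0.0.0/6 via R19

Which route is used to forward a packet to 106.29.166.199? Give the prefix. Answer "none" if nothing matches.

Entries matching 106.29.166.199:
  104.0.0.0/6 (104.0.0.0 - 107.255.255.255)
  106.0.0.0/8 (106.0.0.0 - 106.255.255.255)
  106.0.0.0/10 (106.0.0.0 - 106.63.255.255)
  106.28.0.0/15 (106.28.0.0 - 106.29.255.255)
  106.29.128.0/17 (106.29.128.0 - 106.29.255.255)
Most specific is 106.29.128.0/17.

106.29.128.0/17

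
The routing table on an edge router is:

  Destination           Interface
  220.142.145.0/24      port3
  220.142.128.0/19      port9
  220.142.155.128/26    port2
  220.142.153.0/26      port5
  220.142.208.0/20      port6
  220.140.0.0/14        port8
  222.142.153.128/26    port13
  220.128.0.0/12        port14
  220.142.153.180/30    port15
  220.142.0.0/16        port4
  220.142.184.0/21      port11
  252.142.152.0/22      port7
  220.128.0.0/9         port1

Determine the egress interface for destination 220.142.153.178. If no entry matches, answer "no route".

port9

Routes whose prefix contains 220.142.153.178:
  220.128.0.0/9 (220.128.0.0 - 220.255.255.255) -> port1
  220.128.0.0/12 (220.128.0.0 - 220.143.255.255) -> port14
  220.140.0.0/14 (220.140.0.0 - 220.143.255.255) -> port8
  220.142.0.0/16 (220.142.0.0 - 220.142.255.255) -> port4
  220.142.128.0/19 (220.142.128.0 - 220.142.159.255) -> port9
More-specific entries that do NOT match:
  220.142.153.180/30 (220.142.153.180 - 220.142.153.183) does not contain 220.142.153.178
  220.142.155.128/26 (220.142.155.128 - 220.142.155.191) does not contain 220.142.153.178
  220.142.153.0/26 (220.142.153.0 - 220.142.153.63) does not contain 220.142.153.178
  222.142.153.128/26 (222.142.153.128 - 222.142.153.191) does not contain 220.142.153.178
  220.142.145.0/24 (220.142.145.0 - 220.142.145.255) does not contain 220.142.153.178
  252.142.152.0/22 (252.142.152.0 - 252.142.155.255) does not contain 220.142.153.178
  220.142.184.0/21 (220.142.184.0 - 220.142.191.255) does not contain 220.142.153.178
  220.142.208.0/20 (220.142.208.0 - 220.142.223.255) does not contain 220.142.153.178
Longest matching prefix is /19 -> interface port9.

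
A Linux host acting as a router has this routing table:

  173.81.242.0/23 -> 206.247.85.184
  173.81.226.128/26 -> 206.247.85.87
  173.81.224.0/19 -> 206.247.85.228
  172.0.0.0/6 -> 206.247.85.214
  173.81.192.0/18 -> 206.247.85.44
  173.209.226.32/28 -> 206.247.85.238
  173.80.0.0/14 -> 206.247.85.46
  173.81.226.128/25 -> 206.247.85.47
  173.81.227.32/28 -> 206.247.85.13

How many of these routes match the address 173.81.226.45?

4

Prefixes containing 173.81.226.45:
  172.0.0.0/6 (172.0.0.0 - 175.255.255.255)
  173.80.0.0/14 (173.80.0.0 - 173.83.255.255)
  173.81.192.0/18 (173.81.192.0 - 173.81.255.255)
  173.81.224.0/19 (173.81.224.0 - 173.81.255.255)
Total matching entries: 4.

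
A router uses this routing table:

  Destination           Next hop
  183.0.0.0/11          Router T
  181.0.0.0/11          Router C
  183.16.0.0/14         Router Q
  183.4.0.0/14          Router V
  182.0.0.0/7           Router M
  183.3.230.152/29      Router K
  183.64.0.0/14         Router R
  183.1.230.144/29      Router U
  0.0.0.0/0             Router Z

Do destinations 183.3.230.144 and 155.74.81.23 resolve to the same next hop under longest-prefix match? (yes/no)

no

183.3.230.144: longest match 183.0.0.0/11 -> Router T
155.74.81.23: longest match 0.0.0.0/0 -> Router Z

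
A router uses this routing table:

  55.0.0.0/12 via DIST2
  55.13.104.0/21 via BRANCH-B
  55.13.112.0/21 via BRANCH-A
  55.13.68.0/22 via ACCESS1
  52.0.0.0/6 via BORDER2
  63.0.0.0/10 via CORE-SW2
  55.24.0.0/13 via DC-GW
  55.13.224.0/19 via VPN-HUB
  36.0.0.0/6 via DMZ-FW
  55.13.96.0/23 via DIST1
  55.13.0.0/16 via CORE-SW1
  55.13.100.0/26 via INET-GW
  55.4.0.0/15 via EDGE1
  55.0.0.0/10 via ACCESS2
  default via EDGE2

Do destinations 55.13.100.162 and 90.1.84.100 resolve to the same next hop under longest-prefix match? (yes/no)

55.13.100.162: longest match 55.13.0.0/16 -> CORE-SW1
90.1.84.100: longest match 0.0.0.0/0 -> EDGE2

no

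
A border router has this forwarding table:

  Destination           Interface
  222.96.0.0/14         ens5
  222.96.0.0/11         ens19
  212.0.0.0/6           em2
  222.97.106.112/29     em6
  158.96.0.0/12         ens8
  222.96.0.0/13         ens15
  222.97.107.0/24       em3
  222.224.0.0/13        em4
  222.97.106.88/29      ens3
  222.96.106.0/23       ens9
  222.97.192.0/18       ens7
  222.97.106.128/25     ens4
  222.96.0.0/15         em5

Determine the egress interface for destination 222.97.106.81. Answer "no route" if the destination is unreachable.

em5

Routes whose prefix contains 222.97.106.81:
  222.96.0.0/11 (222.96.0.0 - 222.127.255.255) -> ens19
  222.96.0.0/13 (222.96.0.0 - 222.103.255.255) -> ens15
  222.96.0.0/14 (222.96.0.0 - 222.99.255.255) -> ens5
  222.96.0.0/15 (222.96.0.0 - 222.97.255.255) -> em5
More-specific entries that do NOT match:
  222.97.106.112/29 (222.97.106.112 - 222.97.106.119) does not contain 222.97.106.81
  222.97.106.88/29 (222.97.106.88 - 222.97.106.95) does not contain 222.97.106.81
  222.97.106.128/25 (222.97.106.128 - 222.97.106.255) does not contain 222.97.106.81
  222.97.107.0/24 (222.97.107.0 - 222.97.107.255) does not contain 222.97.106.81
  222.96.106.0/23 (222.96.106.0 - 222.96.107.255) does not contain 222.97.106.81
  222.97.192.0/18 (222.97.192.0 - 222.97.255.255) does not contain 222.97.106.81
Longest matching prefix is /15 -> interface em5.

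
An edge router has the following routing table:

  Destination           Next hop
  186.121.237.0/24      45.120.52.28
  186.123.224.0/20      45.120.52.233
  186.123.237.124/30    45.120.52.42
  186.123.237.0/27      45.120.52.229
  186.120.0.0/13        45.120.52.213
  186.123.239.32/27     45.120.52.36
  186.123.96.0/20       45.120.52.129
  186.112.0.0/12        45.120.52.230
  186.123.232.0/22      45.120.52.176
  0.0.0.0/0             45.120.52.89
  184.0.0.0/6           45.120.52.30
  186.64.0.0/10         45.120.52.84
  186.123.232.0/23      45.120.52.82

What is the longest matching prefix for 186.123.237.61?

186.123.224.0/20

Entries matching 186.123.237.61:
  0.0.0.0/0 (default, matches everything)
  184.0.0.0/6 (184.0.0.0 - 187.255.255.255)
  186.64.0.0/10 (186.64.0.0 - 186.127.255.255)
  186.112.0.0/12 (186.112.0.0 - 186.127.255.255)
  186.120.0.0/13 (186.120.0.0 - 186.127.255.255)
  186.123.224.0/20 (186.123.224.0 - 186.123.239.255)
Most specific is 186.123.224.0/20.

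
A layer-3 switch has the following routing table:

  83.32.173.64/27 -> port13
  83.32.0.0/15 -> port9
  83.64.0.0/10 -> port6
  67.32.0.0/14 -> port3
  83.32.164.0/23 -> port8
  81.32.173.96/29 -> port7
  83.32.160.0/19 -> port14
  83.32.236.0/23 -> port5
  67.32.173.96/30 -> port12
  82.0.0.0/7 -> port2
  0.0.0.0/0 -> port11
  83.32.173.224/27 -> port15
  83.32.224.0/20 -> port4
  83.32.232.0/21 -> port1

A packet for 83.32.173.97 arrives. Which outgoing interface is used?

port14

Routes whose prefix contains 83.32.173.97:
  0.0.0.0/0 (default, matches everything) -> port11
  82.0.0.0/7 (82.0.0.0 - 83.255.255.255) -> port2
  83.32.0.0/15 (83.32.0.0 - 83.33.255.255) -> port9
  83.32.160.0/19 (83.32.160.0 - 83.32.191.255) -> port14
More-specific entries that do NOT match:
  67.32.173.96/30 (67.32.173.96 - 67.32.173.99) does not contain 83.32.173.97
  81.32.173.96/29 (81.32.173.96 - 81.32.173.103) does not contain 83.32.173.97
  83.32.173.64/27 (83.32.173.64 - 83.32.173.95) does not contain 83.32.173.97
  83.32.173.224/27 (83.32.173.224 - 83.32.173.255) does not contain 83.32.173.97
  83.32.164.0/23 (83.32.164.0 - 83.32.165.255) does not contain 83.32.173.97
  83.32.236.0/23 (83.32.236.0 - 83.32.237.255) does not contain 83.32.173.97
  83.32.232.0/21 (83.32.232.0 - 83.32.239.255) does not contain 83.32.173.97
  83.32.224.0/20 (83.32.224.0 - 83.32.239.255) does not contain 83.32.173.97
Longest matching prefix is /19 -> interface port14.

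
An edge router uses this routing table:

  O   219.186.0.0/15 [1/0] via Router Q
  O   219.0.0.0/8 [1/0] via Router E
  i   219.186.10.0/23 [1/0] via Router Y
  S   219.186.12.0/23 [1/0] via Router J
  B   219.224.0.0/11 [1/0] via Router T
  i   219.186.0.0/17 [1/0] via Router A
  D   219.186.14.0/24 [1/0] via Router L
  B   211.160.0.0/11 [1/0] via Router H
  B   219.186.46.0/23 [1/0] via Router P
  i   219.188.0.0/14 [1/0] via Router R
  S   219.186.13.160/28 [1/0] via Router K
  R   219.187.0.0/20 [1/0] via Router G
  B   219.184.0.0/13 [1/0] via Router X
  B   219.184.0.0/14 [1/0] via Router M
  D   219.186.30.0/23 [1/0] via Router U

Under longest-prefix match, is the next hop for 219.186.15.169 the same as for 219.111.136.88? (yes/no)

no

219.186.15.169: longest match 219.186.0.0/17 -> Router A
219.111.136.88: longest match 219.0.0.0/8 -> Router E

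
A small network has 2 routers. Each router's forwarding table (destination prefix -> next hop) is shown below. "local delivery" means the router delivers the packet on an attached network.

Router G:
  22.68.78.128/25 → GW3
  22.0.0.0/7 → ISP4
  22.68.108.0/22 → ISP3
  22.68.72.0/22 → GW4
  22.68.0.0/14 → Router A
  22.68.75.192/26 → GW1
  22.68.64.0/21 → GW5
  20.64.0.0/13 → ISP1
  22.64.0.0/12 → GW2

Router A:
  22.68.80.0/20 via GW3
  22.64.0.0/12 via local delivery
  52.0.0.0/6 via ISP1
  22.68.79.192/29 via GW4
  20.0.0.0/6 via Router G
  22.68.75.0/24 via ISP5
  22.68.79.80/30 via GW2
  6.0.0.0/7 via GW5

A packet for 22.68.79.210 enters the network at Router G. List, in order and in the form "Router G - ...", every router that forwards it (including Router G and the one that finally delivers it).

At Router G: longest match for 22.68.79.210 is 22.68.0.0/14 -> Router A
At Router A: longest match for 22.68.79.210 is 22.64.0.0/12 -> local delivery

Router G - Router A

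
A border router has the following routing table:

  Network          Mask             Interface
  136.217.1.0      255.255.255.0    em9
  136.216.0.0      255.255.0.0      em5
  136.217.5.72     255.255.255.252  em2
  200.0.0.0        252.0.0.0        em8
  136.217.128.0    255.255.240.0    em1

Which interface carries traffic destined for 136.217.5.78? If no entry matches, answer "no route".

No entry's prefix contains 136.217.5.78; there is no default route.

no route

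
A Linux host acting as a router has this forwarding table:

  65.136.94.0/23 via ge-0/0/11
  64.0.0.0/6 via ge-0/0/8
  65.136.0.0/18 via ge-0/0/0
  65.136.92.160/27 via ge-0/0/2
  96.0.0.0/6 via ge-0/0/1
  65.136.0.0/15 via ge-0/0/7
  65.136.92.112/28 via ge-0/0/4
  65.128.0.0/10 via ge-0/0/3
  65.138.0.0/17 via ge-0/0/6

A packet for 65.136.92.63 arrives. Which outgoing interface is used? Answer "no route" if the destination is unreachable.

ge-0/0/7

Routes whose prefix contains 65.136.92.63:
  64.0.0.0/6 (64.0.0.0 - 67.255.255.255) -> ge-0/0/8
  65.128.0.0/10 (65.128.0.0 - 65.191.255.255) -> ge-0/0/3
  65.136.0.0/15 (65.136.0.0 - 65.137.255.255) -> ge-0/0/7
More-specific entries that do NOT match:
  65.136.92.112/28 (65.136.92.112 - 65.136.92.127) does not contain 65.136.92.63
  65.136.92.160/27 (65.136.92.160 - 65.136.92.191) does not contain 65.136.92.63
  65.136.94.0/23 (65.136.94.0 - 65.136.95.255) does not contain 65.136.92.63
  65.136.0.0/18 (65.136.0.0 - 65.136.63.255) does not contain 65.136.92.63
  65.138.0.0/17 (65.138.0.0 - 65.138.127.255) does not contain 65.136.92.63
Longest matching prefix is /15 -> interface ge-0/0/7.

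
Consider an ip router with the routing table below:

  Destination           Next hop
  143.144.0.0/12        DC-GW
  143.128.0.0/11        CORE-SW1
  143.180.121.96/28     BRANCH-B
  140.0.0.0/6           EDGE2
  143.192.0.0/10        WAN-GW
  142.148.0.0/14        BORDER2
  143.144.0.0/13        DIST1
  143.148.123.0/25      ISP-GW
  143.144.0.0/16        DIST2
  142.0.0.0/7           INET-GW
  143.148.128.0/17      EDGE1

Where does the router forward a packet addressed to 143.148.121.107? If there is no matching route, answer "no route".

Routes whose prefix contains 143.148.121.107:
  140.0.0.0/6 (140.0.0.0 - 143.255.255.255) -> EDGE2
  142.0.0.0/7 (142.0.0.0 - 143.255.255.255) -> INET-GW
  143.128.0.0/11 (143.128.0.0 - 143.159.255.255) -> CORE-SW1
  143.144.0.0/12 (143.144.0.0 - 143.159.255.255) -> DC-GW
  143.144.0.0/13 (143.144.0.0 - 143.151.255.255) -> DIST1
More-specific entries that do NOT match:
  143.180.121.96/28 (143.180.121.96 - 143.180.121.111) does not contain 143.148.121.107
  143.148.123.0/25 (143.148.123.0 - 143.148.123.127) does not contain 143.148.121.107
  143.148.128.0/17 (143.148.128.0 - 143.148.255.255) does not contain 143.148.121.107
  143.144.0.0/16 (143.144.0.0 - 143.144.255.255) does not contain 143.148.121.107
  142.148.0.0/14 (142.148.0.0 - 142.151.255.255) does not contain 143.148.121.107
Longest matching prefix is /13 -> next hop DIST1.

DIST1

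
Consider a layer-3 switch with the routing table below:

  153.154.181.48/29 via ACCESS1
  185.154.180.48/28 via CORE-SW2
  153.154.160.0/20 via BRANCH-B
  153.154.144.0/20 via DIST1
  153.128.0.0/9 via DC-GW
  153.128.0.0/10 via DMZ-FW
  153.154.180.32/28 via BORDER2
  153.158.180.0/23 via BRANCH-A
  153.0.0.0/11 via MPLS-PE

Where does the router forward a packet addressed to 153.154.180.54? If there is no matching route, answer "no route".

Routes whose prefix contains 153.154.180.54:
  153.128.0.0/9 (153.128.0.0 - 153.255.255.255) -> DC-GW
  153.128.0.0/10 (153.128.0.0 - 153.191.255.255) -> DMZ-FW
More-specific entries that do NOT match:
  153.154.181.48/29 (153.154.181.48 - 153.154.181.55) does not contain 153.154.180.54
  185.154.180.48/28 (185.154.180.48 - 185.154.180.63) does not contain 153.154.180.54
  153.154.180.32/28 (153.154.180.32 - 153.154.180.47) does not contain 153.154.180.54
  153.158.180.0/23 (153.158.180.0 - 153.158.181.255) does not contain 153.154.180.54
  153.154.160.0/20 (153.154.160.0 - 153.154.175.255) does not contain 153.154.180.54
  153.154.144.0/20 (153.154.144.0 - 153.154.159.255) does not contain 153.154.180.54
  153.0.0.0/11 (153.0.0.0 - 153.31.255.255) does not contain 153.154.180.54
Longest matching prefix is /10 -> next hop DMZ-FW.

DMZ-FW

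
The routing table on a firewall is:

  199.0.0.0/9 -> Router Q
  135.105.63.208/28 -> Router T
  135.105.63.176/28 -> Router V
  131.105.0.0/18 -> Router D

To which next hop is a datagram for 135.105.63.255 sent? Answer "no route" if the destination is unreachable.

No entry's prefix contains 135.105.63.255; there is no default route.

no route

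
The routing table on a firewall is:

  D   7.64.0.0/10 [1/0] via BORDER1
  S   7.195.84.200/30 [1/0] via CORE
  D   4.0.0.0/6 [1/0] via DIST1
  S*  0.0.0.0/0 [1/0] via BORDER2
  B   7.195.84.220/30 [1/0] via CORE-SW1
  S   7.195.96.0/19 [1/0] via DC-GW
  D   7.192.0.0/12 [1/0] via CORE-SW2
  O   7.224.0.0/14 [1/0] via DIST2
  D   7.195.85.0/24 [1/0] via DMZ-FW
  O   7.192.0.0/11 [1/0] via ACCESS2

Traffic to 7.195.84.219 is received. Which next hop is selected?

CORE-SW2

Routes whose prefix contains 7.195.84.219:
  0.0.0.0/0 (default, matches everything) -> BORDER2
  4.0.0.0/6 (4.0.0.0 - 7.255.255.255) -> DIST1
  7.192.0.0/11 (7.192.0.0 - 7.223.255.255) -> ACCESS2
  7.192.0.0/12 (7.192.0.0 - 7.207.255.255) -> CORE-SW2
More-specific entries that do NOT match:
  7.195.84.200/30 (7.195.84.200 - 7.195.84.203) does not contain 7.195.84.219
  7.195.84.220/30 (7.195.84.220 - 7.195.84.223) does not contain 7.195.84.219
  7.195.85.0/24 (7.195.85.0 - 7.195.85.255) does not contain 7.195.84.219
  7.195.96.0/19 (7.195.96.0 - 7.195.127.255) does not contain 7.195.84.219
  7.224.0.0/14 (7.224.0.0 - 7.227.255.255) does not contain 7.195.84.219
Longest matching prefix is /12 -> next hop CORE-SW2.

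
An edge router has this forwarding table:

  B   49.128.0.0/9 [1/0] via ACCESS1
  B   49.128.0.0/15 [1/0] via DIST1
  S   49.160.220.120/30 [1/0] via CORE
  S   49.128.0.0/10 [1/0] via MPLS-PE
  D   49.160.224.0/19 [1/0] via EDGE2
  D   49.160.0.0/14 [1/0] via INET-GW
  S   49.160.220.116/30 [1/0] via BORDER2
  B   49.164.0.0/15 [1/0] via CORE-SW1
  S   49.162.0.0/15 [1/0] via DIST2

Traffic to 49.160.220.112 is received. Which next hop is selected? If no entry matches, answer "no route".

INET-GW

Routes whose prefix contains 49.160.220.112:
  49.128.0.0/9 (49.128.0.0 - 49.255.255.255) -> ACCESS1
  49.128.0.0/10 (49.128.0.0 - 49.191.255.255) -> MPLS-PE
  49.160.0.0/14 (49.160.0.0 - 49.163.255.255) -> INET-GW
More-specific entries that do NOT match:
  49.160.220.120/30 (49.160.220.120 - 49.160.220.123) does not contain 49.160.220.112
  49.160.220.116/30 (49.160.220.116 - 49.160.220.119) does not contain 49.160.220.112
  49.160.224.0/19 (49.160.224.0 - 49.160.255.255) does not contain 49.160.220.112
  49.128.0.0/15 (49.128.0.0 - 49.129.255.255) does not contain 49.160.220.112
  49.164.0.0/15 (49.164.0.0 - 49.165.255.255) does not contain 49.160.220.112
  49.162.0.0/15 (49.162.0.0 - 49.163.255.255) does not contain 49.160.220.112
Longest matching prefix is /14 -> next hop INET-GW.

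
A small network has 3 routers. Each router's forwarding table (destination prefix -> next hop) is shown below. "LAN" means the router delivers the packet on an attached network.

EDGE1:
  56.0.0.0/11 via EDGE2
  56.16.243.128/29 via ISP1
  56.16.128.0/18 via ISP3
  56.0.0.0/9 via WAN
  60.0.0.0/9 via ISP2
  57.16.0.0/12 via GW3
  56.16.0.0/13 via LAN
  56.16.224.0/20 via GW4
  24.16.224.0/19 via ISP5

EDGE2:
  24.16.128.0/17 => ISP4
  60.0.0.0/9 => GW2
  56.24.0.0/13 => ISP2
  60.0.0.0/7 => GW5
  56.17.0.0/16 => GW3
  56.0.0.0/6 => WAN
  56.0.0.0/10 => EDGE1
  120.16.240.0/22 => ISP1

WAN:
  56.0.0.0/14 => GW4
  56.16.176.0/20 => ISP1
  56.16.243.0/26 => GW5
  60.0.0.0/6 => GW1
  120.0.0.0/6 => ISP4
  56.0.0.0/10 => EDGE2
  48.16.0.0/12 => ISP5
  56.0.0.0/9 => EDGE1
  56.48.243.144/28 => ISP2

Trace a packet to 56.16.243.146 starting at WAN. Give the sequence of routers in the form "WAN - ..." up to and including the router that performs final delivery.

At WAN: longest match for 56.16.243.146 is 56.0.0.0/10 -> EDGE2
At EDGE2: longest match for 56.16.243.146 is 56.0.0.0/10 -> EDGE1
At EDGE1: longest match for 56.16.243.146 is 56.16.0.0/13 -> LAN

WAN - EDGE2 - EDGE1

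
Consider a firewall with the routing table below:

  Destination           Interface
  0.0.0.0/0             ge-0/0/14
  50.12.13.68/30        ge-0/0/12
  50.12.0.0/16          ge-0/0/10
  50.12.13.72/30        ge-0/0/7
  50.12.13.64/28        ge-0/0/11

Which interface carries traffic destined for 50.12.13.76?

ge-0/0/11

Routes whose prefix contains 50.12.13.76:
  0.0.0.0/0 (default, matches everything) -> ge-0/0/14
  50.12.0.0/16 (50.12.0.0 - 50.12.255.255) -> ge-0/0/10
  50.12.13.64/28 (50.12.13.64 - 50.12.13.79) -> ge-0/0/11
More-specific entries that do NOT match:
  50.12.13.68/30 (50.12.13.68 - 50.12.13.71) does not contain 50.12.13.76
  50.12.13.72/30 (50.12.13.72 - 50.12.13.75) does not contain 50.12.13.76
Longest matching prefix is /28 -> interface ge-0/0/11.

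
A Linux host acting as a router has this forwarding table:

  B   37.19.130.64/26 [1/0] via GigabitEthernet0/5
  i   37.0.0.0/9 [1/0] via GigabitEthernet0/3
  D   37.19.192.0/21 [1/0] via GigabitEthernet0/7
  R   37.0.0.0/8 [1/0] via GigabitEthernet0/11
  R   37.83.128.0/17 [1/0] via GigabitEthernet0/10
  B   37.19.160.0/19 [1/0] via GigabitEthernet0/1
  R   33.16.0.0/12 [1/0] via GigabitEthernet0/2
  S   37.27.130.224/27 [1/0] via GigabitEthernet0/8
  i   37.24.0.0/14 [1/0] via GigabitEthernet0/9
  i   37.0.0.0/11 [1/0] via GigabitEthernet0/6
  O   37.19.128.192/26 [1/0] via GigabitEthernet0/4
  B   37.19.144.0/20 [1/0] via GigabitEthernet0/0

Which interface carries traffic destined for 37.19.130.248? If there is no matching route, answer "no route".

Routes whose prefix contains 37.19.130.248:
  37.0.0.0/8 (37.0.0.0 - 37.255.255.255) -> GigabitEthernet0/11
  37.0.0.0/9 (37.0.0.0 - 37.127.255.255) -> GigabitEthernet0/3
  37.0.0.0/11 (37.0.0.0 - 37.31.255.255) -> GigabitEthernet0/6
More-specific entries that do NOT match:
  37.27.130.224/27 (37.27.130.224 - 37.27.130.255) does not contain 37.19.130.248
  37.19.130.64/26 (37.19.130.64 - 37.19.130.127) does not contain 37.19.130.248
  37.19.128.192/26 (37.19.128.192 - 37.19.128.255) does not contain 37.19.130.248
  37.19.192.0/21 (37.19.192.0 - 37.19.199.255) does not contain 37.19.130.248
  37.19.144.0/20 (37.19.144.0 - 37.19.159.255) does not contain 37.19.130.248
  37.19.160.0/19 (37.19.160.0 - 37.19.191.255) does not contain 37.19.130.248
  37.83.128.0/17 (37.83.128.0 - 37.83.255.255) does not contain 37.19.130.248
  37.24.0.0/14 (37.24.0.0 - 37.27.255.255) does not contain 37.19.130.248
  33.16.0.0/12 (33.16.0.0 - 33.31.255.255) does not contain 37.19.130.248
Longest matching prefix is /11 -> interface GigabitEthernet0/6.

GigabitEthernet0/6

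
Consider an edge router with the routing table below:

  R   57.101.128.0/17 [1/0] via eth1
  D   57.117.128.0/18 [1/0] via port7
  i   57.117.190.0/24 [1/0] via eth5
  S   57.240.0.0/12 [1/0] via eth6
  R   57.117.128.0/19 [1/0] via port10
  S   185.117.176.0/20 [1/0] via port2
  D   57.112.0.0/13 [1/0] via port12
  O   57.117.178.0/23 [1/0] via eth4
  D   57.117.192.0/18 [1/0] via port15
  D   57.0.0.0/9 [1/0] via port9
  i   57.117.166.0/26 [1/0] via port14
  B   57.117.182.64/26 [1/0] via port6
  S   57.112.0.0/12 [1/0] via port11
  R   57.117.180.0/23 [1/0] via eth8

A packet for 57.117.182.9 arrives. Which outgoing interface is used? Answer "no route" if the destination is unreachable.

port7

Routes whose prefix contains 57.117.182.9:
  57.0.0.0/9 (57.0.0.0 - 57.127.255.255) -> port9
  57.112.0.0/12 (57.112.0.0 - 57.127.255.255) -> port11
  57.112.0.0/13 (57.112.0.0 - 57.119.255.255) -> port12
  57.117.128.0/18 (57.117.128.0 - 57.117.191.255) -> port7
More-specific entries that do NOT match:
  57.117.166.0/26 (57.117.166.0 - 57.117.166.63) does not contain 57.117.182.9
  57.117.182.64/26 (57.117.182.64 - 57.117.182.127) does not contain 57.117.182.9
  57.117.190.0/24 (57.117.190.0 - 57.117.190.255) does not contain 57.117.182.9
  57.117.178.0/23 (57.117.178.0 - 57.117.179.255) does not contain 57.117.182.9
  57.117.180.0/23 (57.117.180.0 - 57.117.181.255) does not contain 57.117.182.9
  185.117.176.0/20 (185.117.176.0 - 185.117.191.255) does not contain 57.117.182.9
  57.117.128.0/19 (57.117.128.0 - 57.117.159.255) does not contain 57.117.182.9
Longest matching prefix is /18 -> interface port7.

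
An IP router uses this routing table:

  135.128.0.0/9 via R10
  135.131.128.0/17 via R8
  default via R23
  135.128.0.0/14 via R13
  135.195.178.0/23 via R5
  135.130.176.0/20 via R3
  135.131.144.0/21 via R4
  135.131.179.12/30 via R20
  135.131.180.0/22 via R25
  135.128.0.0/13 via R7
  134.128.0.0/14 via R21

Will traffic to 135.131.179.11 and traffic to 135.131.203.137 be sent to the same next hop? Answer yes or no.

yes

135.131.179.11: longest match 135.131.128.0/17 -> R8
135.131.203.137: longest match 135.131.128.0/17 -> R8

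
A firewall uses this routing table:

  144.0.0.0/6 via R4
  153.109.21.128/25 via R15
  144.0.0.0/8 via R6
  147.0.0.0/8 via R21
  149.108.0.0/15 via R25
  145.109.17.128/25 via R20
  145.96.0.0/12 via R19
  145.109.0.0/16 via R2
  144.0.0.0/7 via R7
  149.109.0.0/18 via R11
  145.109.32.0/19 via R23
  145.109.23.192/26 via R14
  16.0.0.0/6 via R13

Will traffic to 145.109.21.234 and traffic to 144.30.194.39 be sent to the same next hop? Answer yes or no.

145.109.21.234: longest match 145.109.0.0/16 -> R2
144.30.194.39: longest match 144.0.0.0/8 -> R6

no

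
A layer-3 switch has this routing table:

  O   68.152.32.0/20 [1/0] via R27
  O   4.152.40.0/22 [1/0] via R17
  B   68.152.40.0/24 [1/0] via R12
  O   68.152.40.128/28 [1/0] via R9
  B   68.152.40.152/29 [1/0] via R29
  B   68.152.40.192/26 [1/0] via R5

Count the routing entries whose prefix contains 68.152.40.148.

Prefixes containing 68.152.40.148:
  68.152.32.0/20 (68.152.32.0 - 68.152.47.255)
  68.152.40.0/24 (68.152.40.0 - 68.152.40.255)
Total matching entries: 2.

2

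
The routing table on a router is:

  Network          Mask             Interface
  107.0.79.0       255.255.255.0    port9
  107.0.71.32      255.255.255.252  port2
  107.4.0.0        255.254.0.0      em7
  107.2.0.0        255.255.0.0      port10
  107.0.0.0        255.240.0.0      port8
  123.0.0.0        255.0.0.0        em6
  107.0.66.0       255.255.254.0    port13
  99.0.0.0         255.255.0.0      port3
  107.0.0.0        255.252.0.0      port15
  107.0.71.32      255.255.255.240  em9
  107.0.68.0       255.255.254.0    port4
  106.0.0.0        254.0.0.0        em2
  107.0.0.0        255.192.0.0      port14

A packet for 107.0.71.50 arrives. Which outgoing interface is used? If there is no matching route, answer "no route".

port15

Routes whose prefix contains 107.0.71.50:
  106.0.0.0/7 (106.0.0.0 - 107.255.255.255) -> em2
  107.0.0.0/10 (107.0.0.0 - 107.63.255.255) -> port14
  107.0.0.0/12 (107.0.0.0 - 107.15.255.255) -> port8
  107.0.0.0/14 (107.0.0.0 - 107.3.255.255) -> port15
More-specific entries that do NOT match:
  107.0.71.32/30 (107.0.71.32 - 107.0.71.35) does not contain 107.0.71.50
  107.0.71.32/28 (107.0.71.32 - 107.0.71.47) does not contain 107.0.71.50
  107.0.79.0/24 (107.0.79.0 - 107.0.79.255) does not contain 107.0.71.50
  107.0.66.0/23 (107.0.66.0 - 107.0.67.255) does not contain 107.0.71.50
  107.0.68.0/23 (107.0.68.0 - 107.0.69.255) does not contain 107.0.71.50
  107.2.0.0/16 (107.2.0.0 - 107.2.255.255) does not contain 107.0.71.50
  99.0.0.0/16 (99.0.0.0 - 99.0.255.255) does not contain 107.0.71.50
  107.4.0.0/15 (107.4.0.0 - 107.5.255.255) does not contain 107.0.71.50
Longest matching prefix is /14 -> interface port15.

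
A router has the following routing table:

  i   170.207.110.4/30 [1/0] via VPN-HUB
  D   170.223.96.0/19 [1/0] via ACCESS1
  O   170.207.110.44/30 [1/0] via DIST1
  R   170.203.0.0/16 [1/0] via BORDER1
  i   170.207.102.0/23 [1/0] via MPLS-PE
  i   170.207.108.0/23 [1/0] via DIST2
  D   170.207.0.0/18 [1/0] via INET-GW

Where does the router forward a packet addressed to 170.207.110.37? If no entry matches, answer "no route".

no route

No entry's prefix contains 170.207.110.37; there is no default route.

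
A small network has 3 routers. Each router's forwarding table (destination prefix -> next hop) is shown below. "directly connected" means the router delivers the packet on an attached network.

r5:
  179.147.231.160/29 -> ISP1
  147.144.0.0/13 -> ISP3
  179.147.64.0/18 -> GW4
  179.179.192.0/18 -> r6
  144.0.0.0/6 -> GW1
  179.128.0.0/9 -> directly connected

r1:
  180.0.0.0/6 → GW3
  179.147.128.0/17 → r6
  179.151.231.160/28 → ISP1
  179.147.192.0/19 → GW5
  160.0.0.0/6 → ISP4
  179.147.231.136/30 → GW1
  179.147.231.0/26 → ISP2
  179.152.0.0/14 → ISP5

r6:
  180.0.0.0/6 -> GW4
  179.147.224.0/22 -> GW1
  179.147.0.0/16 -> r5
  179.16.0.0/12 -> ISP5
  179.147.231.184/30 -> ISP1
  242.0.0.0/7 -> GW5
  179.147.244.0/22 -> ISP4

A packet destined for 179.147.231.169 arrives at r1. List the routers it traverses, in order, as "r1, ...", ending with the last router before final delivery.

r1, r6, r5

At r1: longest match for 179.147.231.169 is 179.147.128.0/17 -> r6
At r6: longest match for 179.147.231.169 is 179.147.0.0/16 -> r5
At r5: longest match for 179.147.231.169 is 179.128.0.0/9 -> directly connected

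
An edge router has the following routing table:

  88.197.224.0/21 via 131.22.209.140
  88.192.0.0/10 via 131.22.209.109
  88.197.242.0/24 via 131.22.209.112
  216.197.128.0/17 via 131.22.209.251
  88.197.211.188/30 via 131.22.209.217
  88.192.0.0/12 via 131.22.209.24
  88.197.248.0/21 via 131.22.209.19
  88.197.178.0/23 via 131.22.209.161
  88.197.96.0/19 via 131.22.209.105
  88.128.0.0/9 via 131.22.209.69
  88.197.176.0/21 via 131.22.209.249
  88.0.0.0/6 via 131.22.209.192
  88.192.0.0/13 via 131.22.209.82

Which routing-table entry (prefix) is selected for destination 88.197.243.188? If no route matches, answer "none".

Entries matching 88.197.243.188:
  88.0.0.0/6 (88.0.0.0 - 91.255.255.255)
  88.128.0.0/9 (88.128.0.0 - 88.255.255.255)
  88.192.0.0/10 (88.192.0.0 - 88.255.255.255)
  88.192.0.0/12 (88.192.0.0 - 88.207.255.255)
  88.192.0.0/13 (88.192.0.0 - 88.199.255.255)
Most specific is 88.192.0.0/13.

88.192.0.0/13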